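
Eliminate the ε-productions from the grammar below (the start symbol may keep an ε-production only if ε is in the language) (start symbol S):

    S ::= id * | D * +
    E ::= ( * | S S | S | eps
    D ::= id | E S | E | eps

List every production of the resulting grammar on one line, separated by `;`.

The nullable symbols are {D, E}.
ε ∉ L(G), so no ε-production is kept.
Expand every rule over subsets of its nullable positions: S → D * + gives D * + | * +. D → E S gives E S | S.

S ::= id * | D * + | * +; E ::= ( * | S S | S; D ::= id | E S | S | E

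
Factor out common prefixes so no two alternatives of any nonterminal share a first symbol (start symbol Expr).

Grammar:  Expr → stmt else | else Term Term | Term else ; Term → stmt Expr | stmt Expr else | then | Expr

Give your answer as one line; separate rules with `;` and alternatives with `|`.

Expr → stmt else | else Term Term | Term else; Term → then | Expr | stmt Expr Term1; Term1 → ε | else

Term has alternatives sharing prefix 'stmt Expr': factor to Term → stmt Expr Term1 with Term1 → ε | else.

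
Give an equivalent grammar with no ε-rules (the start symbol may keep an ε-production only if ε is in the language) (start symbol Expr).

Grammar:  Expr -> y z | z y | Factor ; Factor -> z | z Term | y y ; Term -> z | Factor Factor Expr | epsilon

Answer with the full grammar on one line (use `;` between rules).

Nullable nonterminals: {Term}.
ε ∉ L(G), so no ε-production is kept.

Expr -> y z | z y | Factor; Factor -> z | z Term | y y; Term -> z | Factor Factor Expr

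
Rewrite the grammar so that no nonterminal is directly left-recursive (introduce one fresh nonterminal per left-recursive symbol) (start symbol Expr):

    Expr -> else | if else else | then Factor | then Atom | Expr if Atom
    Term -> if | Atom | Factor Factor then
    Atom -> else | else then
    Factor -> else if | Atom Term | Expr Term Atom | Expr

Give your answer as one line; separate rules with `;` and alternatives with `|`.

Directly left-recursive nonterminal: Expr.
For Expr: α = {if Atom}, β = {else, if else else, then Factor, then Atom}. Rewrite as Expr → β Expr1 and Expr1 → α Expr1 | ε.

Expr -> else Expr1 | if else else Expr1 | then Factor Expr1 | then Atom Expr1; Term -> if | Atom | Factor Factor then; Atom -> else | else then; Factor -> else if | Atom Term | Expr Term Atom | Expr; Expr1 -> if Atom Expr1 | ε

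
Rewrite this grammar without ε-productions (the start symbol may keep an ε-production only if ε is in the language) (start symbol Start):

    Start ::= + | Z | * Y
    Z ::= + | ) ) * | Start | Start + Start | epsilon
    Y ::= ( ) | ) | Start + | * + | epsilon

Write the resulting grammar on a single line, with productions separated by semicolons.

The nullable symbols are {Start, Y, Z}.
ε ∈ L(G) since Start is nullable, so keep Start → ε.
Expand every rule over subsets of its nullable positions: Start → * Y gives * Y | *. Z → Start + Start gives Start + Start | Start + | + Start. Y → Start + gives Start + | +.

Start ::= + | Z | * Y | * | epsilon; Z ::= + | ) ) * | Start | Start + Start | Start + | + Start; Y ::= ( ) | ) | Start + | + | * +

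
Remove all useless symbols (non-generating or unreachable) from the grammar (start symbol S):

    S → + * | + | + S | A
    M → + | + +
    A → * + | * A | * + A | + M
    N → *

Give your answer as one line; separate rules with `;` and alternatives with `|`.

Generating nonterminals: {A, M, N, S}.
Reachable from S after that: {A, M, S}.
Removed useless symbols: {N} and every production mentioning them.

S → + * | + | + S | A; M → + | + +; A → * + | * A | * + A | + M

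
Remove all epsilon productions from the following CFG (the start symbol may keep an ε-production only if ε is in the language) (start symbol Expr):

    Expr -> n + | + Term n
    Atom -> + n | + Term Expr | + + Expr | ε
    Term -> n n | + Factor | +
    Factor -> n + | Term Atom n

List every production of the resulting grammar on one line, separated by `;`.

Expr -> n + | + Term n; Atom -> + n | + Term Expr | + + Expr; Term -> n n | + Factor | +; Factor -> n + | Term Atom n | Term n

Nullable set = {Atom}.
ε ∉ L(G), so no ε-production is kept.
Add the nullable-subset variants: Factor → Term Atom n gives Term Atom n | Term n.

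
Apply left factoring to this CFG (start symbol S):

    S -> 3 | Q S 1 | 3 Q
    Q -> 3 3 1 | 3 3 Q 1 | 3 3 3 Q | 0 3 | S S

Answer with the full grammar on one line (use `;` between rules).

S has alternatives sharing prefix '3': factor to S → 3 S' with S' → ε | Q.
Q has alternatives sharing prefix '3 3': factor to Q → 3 3 Q' with Q' → 1 | Q 1 | 3 Q.

S -> Q S 1 | 3 S'; Q -> 0 3 | S S | 3 3 Q'; S' -> ε | Q; Q' -> 1 | Q 1 | 3 Q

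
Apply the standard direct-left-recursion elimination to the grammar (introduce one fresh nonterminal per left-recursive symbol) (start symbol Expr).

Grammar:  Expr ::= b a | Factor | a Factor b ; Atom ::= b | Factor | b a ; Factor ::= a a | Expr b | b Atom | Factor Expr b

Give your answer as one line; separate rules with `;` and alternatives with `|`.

Expr ::= b a | Factor | a Factor b; Atom ::= b | Factor | b a; Factor ::= a a Factor1 | Expr b Factor1 | b Atom Factor1; Factor1 ::= Expr b Factor1 | eps

Directly left-recursive nonterminal: Factor.
For Factor: α = {Expr b}, β = {a a, Expr b, b Atom}. Rewrite as Factor → β Factor1 and Factor1 → α Factor1 | ε.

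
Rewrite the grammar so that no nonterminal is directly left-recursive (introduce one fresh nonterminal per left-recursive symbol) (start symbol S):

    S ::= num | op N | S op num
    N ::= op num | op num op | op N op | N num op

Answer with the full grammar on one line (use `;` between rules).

S ::= num S' | op N S'; N ::= op num N' | op num op N' | op N op N'; S' ::= op num S' | ε; N' ::= num op N' | ε

S, N are directly left-recursive.
For S: α = {op num}, β = {num, op N}. Rewrite as S → β S' and S' → α S' | ε.
For N: α = {num op}, β = {op num, op num op, op N op}. Rewrite as N → β N' and N' → α N' | ε.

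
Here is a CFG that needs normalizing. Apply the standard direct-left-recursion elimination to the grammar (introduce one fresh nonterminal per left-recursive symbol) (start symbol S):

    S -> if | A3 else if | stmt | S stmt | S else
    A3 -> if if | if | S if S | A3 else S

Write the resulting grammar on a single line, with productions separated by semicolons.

S, A3 are directly left-recursive.
For S: α = {stmt, else}, β = {if, A3 else if, stmt}. Rewrite as S → β S' and S' → α S' | ε.
For A3: α = {else S}, β = {if if, if, S if S}. Rewrite as A3 → β A3' and A3' → α A3' | ε.

S -> if S' | A3 else if S' | stmt S'; A3 -> if if A3' | if A3' | S if S A3'; S' -> stmt S' | else S' | ε; A3' -> else S A3' | ε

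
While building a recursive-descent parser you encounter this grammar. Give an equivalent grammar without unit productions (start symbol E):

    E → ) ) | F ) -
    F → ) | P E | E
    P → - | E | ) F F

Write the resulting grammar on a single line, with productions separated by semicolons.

E → ) ) | F ) -; F → ) ) | F ) - | ) | P E; P → ) ) | F ) - | - | ) F F

Unit pairs: F ⇒* {E}; P ⇒* {E}.
Replace each nonterminal's rules with the union of the non-unit rules of every nonterminal it unit-derives.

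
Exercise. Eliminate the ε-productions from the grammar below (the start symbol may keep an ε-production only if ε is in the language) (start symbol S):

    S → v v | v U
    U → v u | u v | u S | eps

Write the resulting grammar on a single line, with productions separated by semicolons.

S → v v | v U | v; U → v u | u v | u S

Nullable set = {U}.
ε ∉ L(G), so no ε-production is kept.
Expand every rule over subsets of its nullable positions: S → v U gives v U | v.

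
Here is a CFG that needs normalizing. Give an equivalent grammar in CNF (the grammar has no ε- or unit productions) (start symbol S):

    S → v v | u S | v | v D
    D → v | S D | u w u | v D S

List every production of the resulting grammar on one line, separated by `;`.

Introduce a nonterminal for each terminal appearing in a rule of length ≥ 2: X1 → v, X2 → u, X3 → w.
Binarize each right-hand side of length ≥ 3 by chaining fresh nonterminals (Y1, Y2, …): affected rules were D → X2 X3 X2; D → X1 D S.

S → X1 X1 | X2 S | v | X1 D; D → v | S D | X2 Y1 | X1 Y2; X1 → v; X2 → u; X3 → w; Y1 → X3 X2; Y2 → D S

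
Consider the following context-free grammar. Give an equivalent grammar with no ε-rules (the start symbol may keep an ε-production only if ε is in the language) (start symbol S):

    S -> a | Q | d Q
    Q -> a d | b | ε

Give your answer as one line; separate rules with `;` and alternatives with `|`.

S -> a | Q | d Q | d | ε; Q -> a d | b

Nullable set = {Q, S}.
ε ∈ L(G) since S is nullable, so keep S → ε.
Expand every rule over subsets of its nullable positions: S → d Q gives d Q | d.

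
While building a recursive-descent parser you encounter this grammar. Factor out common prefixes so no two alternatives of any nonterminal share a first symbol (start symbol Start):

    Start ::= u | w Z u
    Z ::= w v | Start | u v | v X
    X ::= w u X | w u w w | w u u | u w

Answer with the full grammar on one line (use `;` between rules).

Start ::= u | w Z u; Z ::= w v | Start | u v | v X; X ::= u w | w u X1; X1 ::= X | w w | u

X has alternatives sharing prefix 'w u': factor to X → w u X1 with X1 → X | w w | u.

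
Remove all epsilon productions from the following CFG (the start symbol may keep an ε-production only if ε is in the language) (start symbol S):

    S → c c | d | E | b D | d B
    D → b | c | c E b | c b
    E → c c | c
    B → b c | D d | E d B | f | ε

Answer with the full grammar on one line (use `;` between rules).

Nullable set = {B}.
ε ∉ L(G), so no ε-production is kept.
For each production, add variants omitting each subset of nullable occurrences: B → E d B gives E d B | E d.

S → c c | d | E | b D | d B; D → b | c | c E b | c b; E → c c | c; B → b c | D d | E d B | E d | f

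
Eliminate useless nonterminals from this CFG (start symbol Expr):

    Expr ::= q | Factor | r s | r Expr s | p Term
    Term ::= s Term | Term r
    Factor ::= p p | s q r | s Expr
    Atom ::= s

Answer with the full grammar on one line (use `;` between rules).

Generating nonterminals: {Atom, Expr, Factor}.
Reachable from Expr after that: {Expr, Factor}.
Removed useless symbols: {Atom, Term} and every production mentioning them.

Expr ::= q | Factor | r s | r Expr s; Factor ::= p p | s q r | s Expr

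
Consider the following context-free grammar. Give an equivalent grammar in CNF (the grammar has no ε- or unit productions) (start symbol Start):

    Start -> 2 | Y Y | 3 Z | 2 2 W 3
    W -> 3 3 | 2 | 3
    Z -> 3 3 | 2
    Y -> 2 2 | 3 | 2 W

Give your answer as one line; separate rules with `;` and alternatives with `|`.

Start -> 2 | Y Y | X1 Z | X2 Y1; W -> X1 X1 | 2 | 3; Z -> X1 X1 | 2; Y -> X2 X2 | 3 | X2 W; X1 -> 3; X2 -> 2; Y1 -> X2 Y2; Y2 -> W X1

Introduce a nonterminal for each terminal appearing in a rule of length ≥ 2: X1 → 3, X2 → 2.
Binarize each right-hand side of length ≥ 3 by chaining fresh nonterminals (Y1, Y2, …): affected rules were Start → X2 X2 W X1.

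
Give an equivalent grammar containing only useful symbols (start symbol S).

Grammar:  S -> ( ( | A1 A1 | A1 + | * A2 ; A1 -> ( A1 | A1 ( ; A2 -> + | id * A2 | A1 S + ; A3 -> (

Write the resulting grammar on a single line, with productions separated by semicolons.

Generating nonterminals: {A2, A3, S}.
Reachable from S after that: {A2, S}.
Removed useless symbols: {A1, A3} and every production mentioning them.

S -> ( ( | * A2; A2 -> + | id * A2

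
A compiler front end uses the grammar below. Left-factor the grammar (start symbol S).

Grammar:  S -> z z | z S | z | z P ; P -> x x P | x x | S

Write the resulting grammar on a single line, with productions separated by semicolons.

S -> z S'; P -> S | x x P'; S' -> z | S | ε | P; P' -> P | ε

S has alternatives sharing prefix 'z': factor to S → z S' with S' → z | S | ε | P.
P has alternatives sharing prefix 'x x': factor to P → x x P' with P' → P | ε.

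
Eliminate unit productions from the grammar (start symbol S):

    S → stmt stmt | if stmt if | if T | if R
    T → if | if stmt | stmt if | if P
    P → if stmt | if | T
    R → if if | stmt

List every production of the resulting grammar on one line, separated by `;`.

S → stmt stmt | if stmt if | if T | if R; T → if | if stmt | stmt if | if P; P → if stmt | if | stmt if | if P; R → if if | stmt

Unit pairs: P ⇒* {T}.
Replace each nonterminal's rules with the union of the non-unit rules of every nonterminal it unit-derives.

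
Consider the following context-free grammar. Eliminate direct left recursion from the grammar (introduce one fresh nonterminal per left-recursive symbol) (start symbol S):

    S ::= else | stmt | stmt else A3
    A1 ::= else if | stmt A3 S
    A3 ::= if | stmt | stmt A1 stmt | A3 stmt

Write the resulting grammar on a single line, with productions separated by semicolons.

A3 is directly left-recursive.
For A3: α = {stmt}, β = {if, stmt, stmt A1 stmt}. Rewrite as A3 → β A3' and A3' → α A3' | ε.

S ::= else | stmt | stmt else A3; A1 ::= else if | stmt A3 S; A3 ::= if A3' | stmt A3' | stmt A1 stmt A3'; A3' ::= stmt A3' | ε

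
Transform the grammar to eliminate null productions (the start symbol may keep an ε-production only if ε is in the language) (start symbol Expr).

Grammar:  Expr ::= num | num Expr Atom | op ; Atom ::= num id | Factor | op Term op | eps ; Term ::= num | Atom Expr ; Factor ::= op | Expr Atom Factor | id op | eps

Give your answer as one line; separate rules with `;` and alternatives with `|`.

The nullable symbols are {Atom, Factor}.
ε ∉ L(G), so no ε-production is kept.
Add the nullable-subset variants: Expr → num Expr Atom gives num Expr Atom | num Expr. Term → Atom Expr gives Atom Expr | Expr. Factor → Expr Atom Factor gives Expr Atom Factor | Expr Atom | Expr Factor | Expr.

Expr ::= num | num Expr Atom | num Expr | op; Atom ::= num id | Factor | op Term op; Term ::= num | Atom Expr | Expr; Factor ::= op | Expr Atom Factor | Expr Atom | Expr Factor | Expr | id op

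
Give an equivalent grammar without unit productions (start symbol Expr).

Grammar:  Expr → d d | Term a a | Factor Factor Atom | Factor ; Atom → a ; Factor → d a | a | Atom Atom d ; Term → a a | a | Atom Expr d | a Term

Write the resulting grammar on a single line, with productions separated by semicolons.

Unit pairs: Expr ⇒* {Factor}.
For each unit pair (A, B), copy every non-unit production of B to A, then drop all unit productions.

Expr → d a | a | Atom Atom d | d d | Term a a | Factor Factor Atom; Atom → a; Factor → d a | a | Atom Atom d; Term → a a | a | Atom Expr d | a Term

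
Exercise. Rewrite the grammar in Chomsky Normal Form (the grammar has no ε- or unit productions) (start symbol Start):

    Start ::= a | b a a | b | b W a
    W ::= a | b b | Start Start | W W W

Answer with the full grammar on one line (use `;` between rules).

Start ::= a | X1 Y1 | b | X1 Y2; W ::= a | X1 X1 | Start Start | W Y3; X1 ::= b; X2 ::= a; Y1 ::= X2 X2; Y2 ::= W X2; Y3 ::= W W

Introduce a nonterminal for each terminal appearing in a rule of length ≥ 2: X1 → b, X2 → a.
Binarize each right-hand side of length ≥ 3 by chaining fresh nonterminals (Y1, Y2, …): affected rules were Start → X1 X2 X2; Start → X1 W X2; W → W W W.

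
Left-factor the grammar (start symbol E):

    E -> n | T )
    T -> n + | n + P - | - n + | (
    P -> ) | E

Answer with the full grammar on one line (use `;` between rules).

T has alternatives sharing prefix 'n +': factor to T → n + T' with T' → ε | P -.

E -> n | T ); T -> - n + | ( | n + T'; P -> ) | E; T' -> ε | P -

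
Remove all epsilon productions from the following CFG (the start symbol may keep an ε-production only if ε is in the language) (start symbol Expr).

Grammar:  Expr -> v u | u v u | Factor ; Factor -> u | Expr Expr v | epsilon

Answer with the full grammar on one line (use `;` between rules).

Nullable nonterminals: {Expr, Factor}.
ε ∈ L(G) since Expr is nullable, so keep Expr → ε.
Add the nullable-subset variants: Factor → Expr Expr v gives Expr Expr v | Expr v | v.

Expr -> v u | u v u | Factor | epsilon; Factor -> u | Expr Expr v | Expr v | v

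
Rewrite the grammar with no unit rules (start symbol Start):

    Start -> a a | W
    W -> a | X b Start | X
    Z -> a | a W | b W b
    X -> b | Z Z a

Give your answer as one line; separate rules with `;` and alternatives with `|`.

Start -> a a | b | Z Z a | a | X b Start; W -> b | Z Z a | a | X b Start; Z -> a | a W | b W b; X -> b | Z Z a

Unit pairs: Start ⇒* {W, X}; W ⇒* {X}.
For every A with A ⇒* B via unit rules, add B's non-unit alternatives to A; then delete every rule of the form X → Y.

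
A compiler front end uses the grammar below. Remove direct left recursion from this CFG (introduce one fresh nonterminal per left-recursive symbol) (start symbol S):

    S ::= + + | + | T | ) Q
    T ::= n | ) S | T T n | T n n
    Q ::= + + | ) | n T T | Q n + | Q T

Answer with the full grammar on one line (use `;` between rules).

S ::= + + | + | T | ) Q; T ::= n T' | ) S T'; Q ::= + + Q' | ) Q' | n T T Q'; T' ::= T n T' | n n T' | ε; Q' ::= n + Q' | T Q' | ε

Left recursion appears on T, Q.
For T: α = {T n, n n}, β = {n, ) S}. Rewrite as T → β T' and T' → α T' | ε.
For Q: α = {n +, T}, β = {+ +, ), n T T}. Rewrite as Q → β Q' and Q' → α Q' | ε.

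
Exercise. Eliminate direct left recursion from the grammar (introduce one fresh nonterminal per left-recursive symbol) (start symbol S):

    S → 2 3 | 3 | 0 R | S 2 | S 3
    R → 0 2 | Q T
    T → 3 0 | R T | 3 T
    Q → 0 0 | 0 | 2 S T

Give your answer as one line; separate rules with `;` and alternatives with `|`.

S → 2 3 S' | 3 S' | 0 R S'; R → 0 2 | Q T; T → 3 0 | R T | 3 T; Q → 0 0 | 0 | 2 S T; S' → 2 S' | 3 S' | epsilon

S is directly left-recursive.
For S: α = {2, 3}, β = {2 3, 3, 0 R}. Rewrite as S → β S' and S' → α S' | ε.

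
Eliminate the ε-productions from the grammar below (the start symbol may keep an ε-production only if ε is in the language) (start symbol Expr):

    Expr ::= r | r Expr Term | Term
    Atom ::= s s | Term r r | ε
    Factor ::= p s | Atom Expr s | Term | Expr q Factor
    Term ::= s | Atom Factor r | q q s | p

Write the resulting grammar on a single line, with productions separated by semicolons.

Expr ::= r | r Expr Term | Term; Atom ::= s s | Term r r; Factor ::= p s | Atom Expr s | Expr s | Term | Expr q Factor; Term ::= s | Atom Factor r | Factor r | q q s | p

Nullable set = {Atom}.
ε ∉ L(G), so no ε-production is kept.
Add the nullable-subset variants: Factor → Atom Expr s gives Atom Expr s | Expr s. Term → Atom Factor r gives Atom Factor r | Factor r.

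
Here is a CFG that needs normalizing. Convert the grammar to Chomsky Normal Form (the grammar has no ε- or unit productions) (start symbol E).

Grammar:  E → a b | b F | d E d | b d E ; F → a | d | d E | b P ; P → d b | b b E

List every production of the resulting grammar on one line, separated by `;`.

Introduce a nonterminal for each terminal appearing in a rule of length ≥ 2: X1 → a, X2 → b, X3 → d.
Binarize each right-hand side of length ≥ 3 by chaining fresh nonterminals (Y1, Y2, …): affected rules were E → X3 E X3; E → X2 X3 E; P → X2 X2 E.

E → X1 X2 | X2 F | X3 Y1 | X2 Y2; F → a | d | X3 E | X2 P; P → X3 X2 | X2 Y3; X1 → a; X2 → b; X3 → d; Y1 → E X3; Y2 → X3 E; Y3 → X2 E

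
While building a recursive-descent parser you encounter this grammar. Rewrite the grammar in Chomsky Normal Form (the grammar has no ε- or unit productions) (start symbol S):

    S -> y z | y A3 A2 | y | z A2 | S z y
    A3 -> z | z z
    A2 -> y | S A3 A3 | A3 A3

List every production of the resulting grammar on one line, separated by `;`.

Introduce a nonterminal for each terminal appearing in a rule of length ≥ 2: X1 → y, X2 → z.
Binarize each right-hand side of length ≥ 3 by chaining fresh nonterminals (Y1, Y2, …): affected rules were S → X1 A3 A2; S → S X2 X1; A2 → S A3 A3.

S -> X1 X2 | X1 Y1 | y | X2 A2 | S Y2; A3 -> z | X2 X2; A2 -> y | S Y3 | A3 A3; X1 -> y; X2 -> z; Y1 -> A3 A2; Y2 -> X2 X1; Y3 -> A3 A3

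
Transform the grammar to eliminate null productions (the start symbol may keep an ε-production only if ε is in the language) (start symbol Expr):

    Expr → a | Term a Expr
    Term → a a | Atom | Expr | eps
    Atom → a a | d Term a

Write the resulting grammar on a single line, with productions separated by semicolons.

Expr → a | Term a Expr | a Expr; Term → a a | Atom | Expr; Atom → a a | d Term a | d a

The nullable symbols are {Term}.
ε ∉ L(G), so no ε-production is kept.
For each production, add variants omitting each subset of nullable occurrences: Expr → Term a Expr gives Term a Expr | a Expr. Atom → d Term a gives d Term a | d a.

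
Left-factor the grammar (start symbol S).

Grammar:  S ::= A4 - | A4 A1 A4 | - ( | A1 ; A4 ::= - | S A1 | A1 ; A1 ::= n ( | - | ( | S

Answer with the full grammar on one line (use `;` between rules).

S has alternatives sharing prefix 'A4': factor to S → A4 S' with S' → - | A1 A4.

S ::= - ( | A1 | A4 S'; A4 ::= - | S A1 | A1; A1 ::= n ( | - | ( | S; S' ::= - | A1 A4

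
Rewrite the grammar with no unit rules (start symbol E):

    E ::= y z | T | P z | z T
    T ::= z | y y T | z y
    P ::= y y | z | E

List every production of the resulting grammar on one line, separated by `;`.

E ::= y z | P z | z T | z | y y T | z y; T ::= z | y y T | z y; P ::= y z | P z | z T | y y | z | y y T | z y

Unit pairs: E ⇒* {T}; P ⇒* {E, T}.
For each unit pair (A, B), copy every non-unit production of B to A, then drop all unit productions.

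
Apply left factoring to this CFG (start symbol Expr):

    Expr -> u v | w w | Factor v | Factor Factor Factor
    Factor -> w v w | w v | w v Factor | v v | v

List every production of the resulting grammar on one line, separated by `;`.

Expr has alternatives sharing prefix 'Factor': factor to Expr → Factor Expr1 with Expr1 → v | Factor Factor.
Factor has alternatives sharing prefix 'w v': factor to Factor → w v Factor1 with Factor1 → w | ε | Factor.
Factor has alternatives sharing prefix 'v': factor to Factor → v Factor2 with Factor2 → v | ε.

Expr -> u v | w w | Factor Expr1; Factor -> w v Factor1 | v Factor2; Expr1 -> v | Factor Factor; Factor1 -> w | ε | Factor; Factor2 -> v | ε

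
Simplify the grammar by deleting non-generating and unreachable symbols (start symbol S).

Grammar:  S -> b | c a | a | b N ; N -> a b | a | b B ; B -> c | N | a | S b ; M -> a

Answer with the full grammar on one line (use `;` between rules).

S -> b | c a | a | b N; N -> a b | a | b B; B -> c | N | a | S b

Generating nonterminals: {B, M, N, S}.
Reachable from S after that: {B, N, S}.
Removed useless symbols: {M} and every production mentioning them.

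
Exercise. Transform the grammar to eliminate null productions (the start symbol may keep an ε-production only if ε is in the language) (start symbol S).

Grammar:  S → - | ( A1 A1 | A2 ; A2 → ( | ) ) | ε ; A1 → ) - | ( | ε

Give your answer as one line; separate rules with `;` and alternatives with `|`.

S → - | ( A1 A1 | ( A1 | ( | A2 | ε; A2 → ( | ) ); A1 → ) - | (

Nullable nonterminals: {A1, A2, S}.
ε ∈ L(G) since S is nullable, so keep S → ε.
Add the nullable-subset variants: S → ( A1 A1 gives ( A1 A1 | ( A1 | (.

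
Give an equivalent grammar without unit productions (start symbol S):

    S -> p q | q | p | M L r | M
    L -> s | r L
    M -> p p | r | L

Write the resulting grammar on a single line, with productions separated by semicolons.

S -> s | r L | p q | q | p | M L r | p p | r; L -> s | r L; M -> s | r L | p p | r

Unit pairs: M ⇒* {L}; S ⇒* {L, M}.
For every A with A ⇒* B via unit rules, add B's non-unit alternatives to A; then delete every rule of the form X → Y.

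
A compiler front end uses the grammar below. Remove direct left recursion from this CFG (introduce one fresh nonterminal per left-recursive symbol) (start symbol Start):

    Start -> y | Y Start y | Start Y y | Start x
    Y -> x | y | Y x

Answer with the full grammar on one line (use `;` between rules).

Left recursion appears on Start, Y.
For Start: α = {Y y, x}, β = {y, Y Start y}. Rewrite as Start → β Start1 and Start1 → α Start1 | ε.
For Y: α = {x}, β = {x, y}. Rewrite as Y → β Y1 and Y1 → α Y1 | ε.

Start -> y Start1 | Y Start y Start1; Y -> x Y1 | y Y1; Start1 -> Y y Start1 | x Start1 | epsilon; Y1 -> x Y1 | epsilon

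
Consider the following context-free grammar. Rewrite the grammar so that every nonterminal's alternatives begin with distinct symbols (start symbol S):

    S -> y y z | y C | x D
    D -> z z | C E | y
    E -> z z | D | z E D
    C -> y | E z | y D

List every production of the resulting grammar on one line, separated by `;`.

S has alternatives sharing prefix 'y': factor to S → y S' with S' → y z | C.
E has alternatives sharing prefix 'z': factor to E → z E' with E' → z | E D.
C has alternatives sharing prefix 'y': factor to C → y C' with C' → ε | D.

S -> x D | y S'; D -> z z | C E | y; E -> D | z E'; C -> E z | y C'; S' -> y z | C; E' -> z | E D; C' -> ε | D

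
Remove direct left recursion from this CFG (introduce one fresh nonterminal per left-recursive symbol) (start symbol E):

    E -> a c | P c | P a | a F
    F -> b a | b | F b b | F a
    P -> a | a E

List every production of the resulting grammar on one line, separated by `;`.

E -> a c | P c | P a | a F; F -> b a F' | b F'; P -> a | a E; F' -> b b F' | a F' | ε

Directly left-recursive nonterminal: F.
For F: α = {b b, a}, β = {b a, b}. Rewrite as F → β F' and F' → α F' | ε.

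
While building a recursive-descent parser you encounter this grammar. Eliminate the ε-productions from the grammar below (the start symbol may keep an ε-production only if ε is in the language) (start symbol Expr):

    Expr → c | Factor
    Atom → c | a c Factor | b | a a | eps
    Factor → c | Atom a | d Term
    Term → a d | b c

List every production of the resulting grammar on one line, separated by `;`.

Expr → c | Factor; Atom → c | a c Factor | b | a a; Factor → c | Atom a | a | d Term; Term → a d | b c

Nullable set = {Atom}.
ε ∉ L(G), so no ε-production is kept.
Expand every rule over subsets of its nullable positions: Factor → Atom a gives Atom a | a.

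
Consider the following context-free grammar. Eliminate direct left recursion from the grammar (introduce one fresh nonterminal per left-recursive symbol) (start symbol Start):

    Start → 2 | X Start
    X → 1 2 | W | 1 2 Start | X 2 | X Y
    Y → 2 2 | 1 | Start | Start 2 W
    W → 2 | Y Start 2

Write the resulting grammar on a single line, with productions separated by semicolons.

Left recursion appears on X.
For X: α = {2, Y}, β = {1 2, W, 1 2 Start}. Rewrite as X → β X1 and X1 → α X1 | ε.

Start → 2 | X Start; X → 1 2 X1 | W X1 | 1 2 Start X1; Y → 2 2 | 1 | Start | Start 2 W; W → 2 | Y Start 2; X1 → 2 X1 | Y X1 | ε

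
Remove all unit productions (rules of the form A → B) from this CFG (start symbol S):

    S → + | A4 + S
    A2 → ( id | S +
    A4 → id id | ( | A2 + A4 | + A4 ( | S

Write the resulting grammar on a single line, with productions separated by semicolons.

Unit pairs: A4 ⇒* {S}.
Replace each nonterminal's rules with the union of the non-unit rules of every nonterminal it unit-derives.

S → + | A4 + S; A2 → ( id | S +; A4 → id id | ( | A2 + A4 | + A4 ( | + | A4 + S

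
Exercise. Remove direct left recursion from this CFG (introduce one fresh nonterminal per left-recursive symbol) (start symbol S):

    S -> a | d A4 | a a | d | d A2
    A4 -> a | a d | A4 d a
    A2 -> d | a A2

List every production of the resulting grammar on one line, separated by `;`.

S -> a | d A4 | a a | d | d A2; A4 -> a A4' | a d A4'; A2 -> d | a A2; A4' -> d a A4' | epsilon

A4 is directly left-recursive.
For A4: α = {d a}, β = {a, a d}. Rewrite as A4 → β A4' and A4' → α A4' | ε.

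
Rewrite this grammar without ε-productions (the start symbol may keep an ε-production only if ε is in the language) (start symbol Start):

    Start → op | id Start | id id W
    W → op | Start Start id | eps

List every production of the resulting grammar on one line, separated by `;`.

Start → op | id Start | id id W | id id; W → op | Start Start id

Nullable set = {W}.
ε ∉ L(G), so no ε-production is kept.
Add the nullable-subset variants: Start → id id W gives id id W | id id.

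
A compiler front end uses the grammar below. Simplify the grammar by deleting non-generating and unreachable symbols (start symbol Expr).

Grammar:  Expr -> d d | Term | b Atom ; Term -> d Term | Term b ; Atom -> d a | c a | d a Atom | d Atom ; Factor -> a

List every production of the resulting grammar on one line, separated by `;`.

Generating nonterminals: {Atom, Expr, Factor}.
Reachable from Expr after that: {Atom, Expr}.
Removed useless symbols: {Factor, Term} and every production mentioning them.

Expr -> d d | b Atom; Atom -> d a | c a | d a Atom | d Atom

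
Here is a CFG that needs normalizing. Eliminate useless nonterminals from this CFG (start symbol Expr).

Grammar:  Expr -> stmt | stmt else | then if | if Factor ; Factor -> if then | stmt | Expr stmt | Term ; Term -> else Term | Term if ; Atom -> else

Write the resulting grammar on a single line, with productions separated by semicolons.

Generating nonterminals: {Atom, Expr, Factor}.
Reachable from Expr after that: {Expr, Factor}.
Removed useless symbols: {Atom, Term} and every production mentioning them.

Expr -> stmt | stmt else | then if | if Factor; Factor -> if then | stmt | Expr stmt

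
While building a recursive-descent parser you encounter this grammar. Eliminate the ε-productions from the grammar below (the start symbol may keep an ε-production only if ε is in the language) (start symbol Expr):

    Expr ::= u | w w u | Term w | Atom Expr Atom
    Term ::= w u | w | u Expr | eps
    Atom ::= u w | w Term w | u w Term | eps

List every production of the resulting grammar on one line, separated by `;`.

Expr ::= u | w w u | Term w | w | Atom Expr Atom | Atom Expr | Expr Atom; Term ::= w u | w | u Expr; Atom ::= u w | w Term w | w w | u w Term

Nullable nonterminals: {Atom, Term}.
ε ∉ L(G), so no ε-production is kept.
Expand every rule over subsets of its nullable positions: Expr → Term w gives Term w | w. Expr → Atom Expr Atom gives Atom Expr Atom | Atom Expr | Expr Atom. Atom → w Term w gives w Term w | w w.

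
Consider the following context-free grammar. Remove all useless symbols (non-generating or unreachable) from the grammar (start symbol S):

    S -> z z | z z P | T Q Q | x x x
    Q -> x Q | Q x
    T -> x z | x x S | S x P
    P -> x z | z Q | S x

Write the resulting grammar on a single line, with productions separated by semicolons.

Generating nonterminals: {P, S, T}.
Reachable from S after that: {P, S}.
Removed useless symbols: {Q, T} and every production mentioning them.

S -> z z | z z P | x x x; P -> x z | S x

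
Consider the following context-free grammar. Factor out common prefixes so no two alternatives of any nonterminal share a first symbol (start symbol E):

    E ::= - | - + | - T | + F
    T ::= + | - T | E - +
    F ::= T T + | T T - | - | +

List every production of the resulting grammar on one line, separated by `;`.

E ::= + F | - E'; T ::= + | - T | E - +; F ::= - | + | T T F'; E' ::= ε | + | T; F' ::= + | -

E has alternatives sharing prefix '-': factor to E → - E' with E' → ε | + | T.
F has alternatives sharing prefix 'T T': factor to F → T T F' with F' → + | -.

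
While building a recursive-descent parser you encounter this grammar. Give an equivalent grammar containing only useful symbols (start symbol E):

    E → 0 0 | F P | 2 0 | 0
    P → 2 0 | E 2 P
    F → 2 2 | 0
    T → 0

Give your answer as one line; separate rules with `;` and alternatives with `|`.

Generating nonterminals: {E, F, P, T}.
Reachable from E after that: {E, F, P}.
Removed useless symbols: {T} and every production mentioning them.

E → 0 0 | F P | 2 0 | 0; P → 2 0 | E 2 P; F → 2 2 | 0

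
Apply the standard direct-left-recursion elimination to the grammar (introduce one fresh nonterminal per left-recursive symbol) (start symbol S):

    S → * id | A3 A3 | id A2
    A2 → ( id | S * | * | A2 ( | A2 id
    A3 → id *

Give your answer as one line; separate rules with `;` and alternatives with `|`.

Left recursion appears on A2.
For A2: α = {(, id}, β = {( id, S *, *}. Rewrite as A2 → β A2' and A2' → α A2' | ε.

S → * id | A3 A3 | id A2; A2 → ( id A2' | S * A2' | * A2'; A3 → id *; A2' → ( A2' | id A2' | ε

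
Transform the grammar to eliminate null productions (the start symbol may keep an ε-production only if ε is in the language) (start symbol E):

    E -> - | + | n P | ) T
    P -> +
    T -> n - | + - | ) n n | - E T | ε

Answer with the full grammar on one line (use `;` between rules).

Nullable nonterminals: {T}.
ε ∉ L(G), so no ε-production is kept.
Expand every rule over subsets of its nullable positions: E → ) T gives ) T | ). T → - E T gives - E T | - E.

E -> - | + | n P | ) T | ); P -> +; T -> n - | + - | ) n n | - E T | - E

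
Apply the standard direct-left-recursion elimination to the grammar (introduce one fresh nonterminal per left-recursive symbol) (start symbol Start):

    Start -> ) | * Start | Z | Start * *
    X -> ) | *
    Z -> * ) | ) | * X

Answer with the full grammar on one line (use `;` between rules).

Start -> ) Start1 | * Start Start1 | Z Start1; X -> ) | *; Z -> * ) | ) | * X; Start1 -> * * Start1 | eps

Left recursion appears on Start.
For Start: α = {* *}, β = {), * Start, Z}. Rewrite as Start → β Start1 and Start1 → α Start1 | ε.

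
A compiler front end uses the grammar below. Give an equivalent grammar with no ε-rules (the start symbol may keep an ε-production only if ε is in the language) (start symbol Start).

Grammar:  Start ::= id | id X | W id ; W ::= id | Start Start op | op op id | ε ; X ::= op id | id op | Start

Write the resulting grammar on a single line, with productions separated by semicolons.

The nullable symbols are {W}.
ε ∉ L(G), so no ε-production is kept.

Start ::= id | id X | W id; W ::= id | Start Start op | op op id; X ::= op id | id op | Start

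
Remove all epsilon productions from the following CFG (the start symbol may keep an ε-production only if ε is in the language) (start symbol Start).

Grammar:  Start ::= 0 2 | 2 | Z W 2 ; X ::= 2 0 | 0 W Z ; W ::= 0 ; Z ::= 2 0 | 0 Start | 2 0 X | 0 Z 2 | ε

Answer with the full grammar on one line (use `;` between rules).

Nullable set = {Z}.
ε ∉ L(G), so no ε-production is kept.
Expand every rule over subsets of its nullable positions: Start → Z W 2 gives Z W 2 | W 2. X → 0 W Z gives 0 W Z | 0 W. Z → 0 Z 2 gives 0 Z 2 | 0 2.

Start ::= 0 2 | 2 | Z W 2 | W 2; X ::= 2 0 | 0 W Z | 0 W; W ::= 0; Z ::= 2 0 | 0 Start | 2 0 X | 0 Z 2 | 0 2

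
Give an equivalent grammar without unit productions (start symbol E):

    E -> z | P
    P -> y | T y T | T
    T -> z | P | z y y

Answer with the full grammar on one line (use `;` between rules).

E -> z | y | T y T | z y y; P -> y | T y T | z | z y y; T -> y | T y T | z | z y y

Unit pairs: E ⇒* {P, T}; P ⇒* {T}; T ⇒* {P}.
Replace each nonterminal's rules with the union of the non-unit rules of every nonterminal it unit-derives.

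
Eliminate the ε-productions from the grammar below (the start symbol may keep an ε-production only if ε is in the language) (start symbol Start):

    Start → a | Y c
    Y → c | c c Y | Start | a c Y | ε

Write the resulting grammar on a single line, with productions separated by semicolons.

Start → a | Y c | c; Y → c | c c Y | c c | Start | a c Y | a c

The nullable symbols are {Y}.
ε ∉ L(G), so no ε-production is kept.
Expand every rule over subsets of its nullable positions: Start → Y c gives Y c | c. Y → c c Y gives c c Y | c c. Y → a c Y gives a c Y | a c.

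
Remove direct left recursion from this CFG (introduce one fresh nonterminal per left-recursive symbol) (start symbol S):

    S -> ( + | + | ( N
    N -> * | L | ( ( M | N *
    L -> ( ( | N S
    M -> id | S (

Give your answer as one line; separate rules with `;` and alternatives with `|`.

Directly left-recursive nonterminal: N.
For N: α = {*}, β = {*, L, ( ( M}. Rewrite as N → β N' and N' → α N' | ε.

S -> ( + | + | ( N; N -> * N' | L N' | ( ( M N'; L -> ( ( | N S; M -> id | S (; N' -> * N' | eps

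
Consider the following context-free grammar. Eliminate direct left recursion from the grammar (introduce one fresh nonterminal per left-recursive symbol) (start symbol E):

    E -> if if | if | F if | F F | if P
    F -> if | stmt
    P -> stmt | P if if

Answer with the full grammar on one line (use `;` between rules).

P is directly left-recursive.
For P: α = {if if}, β = {stmt}. Rewrite as P → β P' and P' → α P' | ε.

E -> if if | if | F if | F F | if P; F -> if | stmt; P -> stmt P'; P' -> if if P' | eps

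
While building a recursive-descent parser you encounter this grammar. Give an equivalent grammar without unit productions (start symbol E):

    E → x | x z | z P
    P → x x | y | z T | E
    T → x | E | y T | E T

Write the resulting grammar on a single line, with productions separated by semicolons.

Unit pairs: P ⇒* {E}; T ⇒* {E}.
For every A with A ⇒* B via unit rules, add B's non-unit alternatives to A; then delete every rule of the form X → Y.

E → x | x z | z P; P → x | x z | z P | x x | y | z T; T → x | x z | z P | y T | E T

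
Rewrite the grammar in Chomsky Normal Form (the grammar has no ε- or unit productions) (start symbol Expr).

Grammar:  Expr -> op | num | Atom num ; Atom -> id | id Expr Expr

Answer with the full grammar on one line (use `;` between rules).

Introduce a nonterminal for each terminal appearing in a rule of length ≥ 2: X1 → num, X2 → id.
Binarize each right-hand side of length ≥ 3 by chaining fresh nonterminals (Y1, Y2, …): affected rules were Atom → X2 Expr Expr.

Expr -> op | num | Atom X1; Atom -> id | X2 Y1; X1 -> num; X2 -> id; Y1 -> Expr Expr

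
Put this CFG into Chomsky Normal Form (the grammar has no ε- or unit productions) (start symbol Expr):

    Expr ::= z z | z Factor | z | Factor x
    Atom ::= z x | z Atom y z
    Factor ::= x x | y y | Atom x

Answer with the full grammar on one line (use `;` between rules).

Introduce a nonterminal for each terminal appearing in a rule of length ≥ 2: X1 → z, X2 → x, X3 → y.
Binarize each right-hand side of length ≥ 3 by chaining fresh nonterminals (Y1, Y2, …): affected rules were Atom → X1 Atom X3 X1.

Expr ::= X1 X1 | X1 Factor | z | Factor X2; Atom ::= X1 X2 | X1 Y1; Factor ::= X2 X2 | X3 X3 | Atom X2; X1 ::= z; X2 ::= x; X3 ::= y; Y1 ::= Atom Y2; Y2 ::= X3 X1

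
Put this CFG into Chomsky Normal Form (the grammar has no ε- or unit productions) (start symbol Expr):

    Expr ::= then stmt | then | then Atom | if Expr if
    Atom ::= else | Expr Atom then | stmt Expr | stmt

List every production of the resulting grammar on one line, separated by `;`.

Expr ::= X1 X2 | then | X1 Atom | X3 Y1; Atom ::= else | Expr Y2 | X2 Expr | stmt; X1 ::= then; X2 ::= stmt; X3 ::= if; Y1 ::= Expr X3; Y2 ::= Atom X1

Introduce a nonterminal for each terminal appearing in a rule of length ≥ 2: X1 → then, X2 → stmt, X3 → if.
Binarize each right-hand side of length ≥ 3 by chaining fresh nonterminals (Y1, Y2, …): affected rules were Expr → X3 Expr X3; Atom → Expr Atom X1.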